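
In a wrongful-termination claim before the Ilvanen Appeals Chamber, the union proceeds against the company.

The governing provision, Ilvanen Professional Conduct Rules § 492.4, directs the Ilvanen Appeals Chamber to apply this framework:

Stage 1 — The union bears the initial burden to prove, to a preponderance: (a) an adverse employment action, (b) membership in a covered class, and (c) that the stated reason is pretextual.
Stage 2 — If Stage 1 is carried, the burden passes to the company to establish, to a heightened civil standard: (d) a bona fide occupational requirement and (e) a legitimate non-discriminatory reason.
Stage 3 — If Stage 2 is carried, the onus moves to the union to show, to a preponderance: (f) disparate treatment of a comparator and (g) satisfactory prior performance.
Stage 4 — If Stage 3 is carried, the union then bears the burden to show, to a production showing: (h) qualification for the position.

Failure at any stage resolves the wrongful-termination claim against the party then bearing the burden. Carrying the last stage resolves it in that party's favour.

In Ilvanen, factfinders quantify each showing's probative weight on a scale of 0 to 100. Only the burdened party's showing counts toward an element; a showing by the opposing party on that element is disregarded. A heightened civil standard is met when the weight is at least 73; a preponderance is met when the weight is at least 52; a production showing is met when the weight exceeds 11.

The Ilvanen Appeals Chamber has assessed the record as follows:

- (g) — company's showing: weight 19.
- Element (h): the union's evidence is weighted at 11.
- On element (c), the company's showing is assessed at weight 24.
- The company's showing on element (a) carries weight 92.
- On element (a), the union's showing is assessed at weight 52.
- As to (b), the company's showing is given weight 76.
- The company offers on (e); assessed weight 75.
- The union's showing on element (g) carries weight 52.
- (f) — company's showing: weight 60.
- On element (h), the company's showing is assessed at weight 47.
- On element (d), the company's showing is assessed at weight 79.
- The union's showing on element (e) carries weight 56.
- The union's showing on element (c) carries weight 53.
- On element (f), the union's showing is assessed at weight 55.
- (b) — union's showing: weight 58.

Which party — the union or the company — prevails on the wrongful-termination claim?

company

Stage 1 (union, a preponderance, weight is at least 52): (a) 52 (company's 92 disregarded) ≥ 52 — meets; (b) 58 (company's 76 disregarded) ≥ 52 — meets; (c) 53 (company's 24 disregarded) ≥ 52 — meets.
  Stage 1 is satisfied; the onus moves to the company.
Stage 2 (company, a heightened civil standard, weight is at least 73): (d) 79 ≥ 73 — meets; (e) 75 (union's 56 disregarded) ≥ 73 — meets.
  Stage 2 is satisfied; the onus moves to the union.
Stage 3 (union, a preponderance, weight is at least 52): (f) 55 (company's 60 disregarded) ≥ 52 — meets; (g) 52 (company's 19 disregarded) ≥ 52 — meets.
  All elements met. The union retains the burden for Stage 4.
Stage 4 (union, a production showing, weight exceeds 11): (h) 11 (company's 47 disregarded) ≤ 11 — fails.
  The union does not carry Stage 4.
So the company prevails.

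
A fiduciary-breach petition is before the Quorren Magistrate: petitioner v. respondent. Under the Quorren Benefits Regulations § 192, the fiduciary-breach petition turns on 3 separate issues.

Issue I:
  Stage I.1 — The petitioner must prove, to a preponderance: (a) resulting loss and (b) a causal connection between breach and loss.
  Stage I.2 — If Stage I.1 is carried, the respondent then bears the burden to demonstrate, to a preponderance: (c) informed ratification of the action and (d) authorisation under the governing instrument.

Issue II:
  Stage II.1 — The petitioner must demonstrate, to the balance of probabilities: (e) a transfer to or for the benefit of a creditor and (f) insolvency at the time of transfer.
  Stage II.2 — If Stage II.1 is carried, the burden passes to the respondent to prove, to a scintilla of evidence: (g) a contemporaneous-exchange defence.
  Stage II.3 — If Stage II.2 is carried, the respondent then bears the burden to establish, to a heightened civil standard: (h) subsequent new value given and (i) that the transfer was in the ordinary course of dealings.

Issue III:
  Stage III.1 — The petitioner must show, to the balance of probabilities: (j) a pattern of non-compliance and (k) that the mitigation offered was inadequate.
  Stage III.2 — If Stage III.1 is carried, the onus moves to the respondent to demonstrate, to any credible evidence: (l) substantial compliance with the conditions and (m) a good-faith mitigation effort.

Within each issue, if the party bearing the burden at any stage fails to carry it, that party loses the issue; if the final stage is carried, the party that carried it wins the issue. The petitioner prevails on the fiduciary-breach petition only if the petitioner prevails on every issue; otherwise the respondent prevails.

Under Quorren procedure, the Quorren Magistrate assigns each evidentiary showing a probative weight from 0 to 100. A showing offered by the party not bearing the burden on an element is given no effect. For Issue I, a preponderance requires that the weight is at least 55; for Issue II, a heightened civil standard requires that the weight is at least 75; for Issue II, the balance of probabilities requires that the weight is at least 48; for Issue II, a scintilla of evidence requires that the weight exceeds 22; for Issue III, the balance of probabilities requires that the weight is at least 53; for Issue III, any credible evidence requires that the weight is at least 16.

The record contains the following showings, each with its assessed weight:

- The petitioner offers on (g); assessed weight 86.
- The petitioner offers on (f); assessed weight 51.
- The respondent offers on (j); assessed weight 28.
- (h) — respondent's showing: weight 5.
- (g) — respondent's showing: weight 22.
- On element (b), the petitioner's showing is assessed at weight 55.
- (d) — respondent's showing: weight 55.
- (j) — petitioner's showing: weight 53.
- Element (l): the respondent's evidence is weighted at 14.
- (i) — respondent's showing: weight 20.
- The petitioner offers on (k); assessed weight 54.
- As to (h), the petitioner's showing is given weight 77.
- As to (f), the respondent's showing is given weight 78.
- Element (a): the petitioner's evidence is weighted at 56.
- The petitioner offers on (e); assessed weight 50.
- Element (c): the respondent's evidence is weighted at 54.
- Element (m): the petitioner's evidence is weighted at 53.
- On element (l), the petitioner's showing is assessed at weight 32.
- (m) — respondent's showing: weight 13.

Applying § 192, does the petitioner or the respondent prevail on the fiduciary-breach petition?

petitioner

— Issue I —
Stage I.1 — burden on petitioner; standard: a preponderance (weight is at least 55).
    (a): 56 ≥ 55 [met]
    (b): 55 ≥ 55 [met]
  Stage I.1 is satisfied; the onus moves to the respondent.
Stage I.2 — burden on respondent; standard: a preponderance (weight is at least 55).
    (c): 54 < 55 [not met]
    (d): 55 ≥ 55 [met]
  Not every element is met, so the respondent fails to carry Stage I.2.
The analysis ends at Stage I.2; the petitioner prevails on this issue.
— Issue II —
Stage II.1 (petitioner, the balance of probabilities, weight is at least 48): (e) 50 ≥ 48 — meets; (f) 51 (respondent's 78 disregarded) ≥ 48 — meets.
  Stage II.1 is satisfied; the onus moves to the respondent.
Stage II.2 (respondent, a scintilla of evidence, weight exceeds 22): (g) 22 (petitioner's 86 disregarded) ≤ 22 — fails.
  The respondent does not carry Stage II.2.
The petitioner prevails on this issue.
— Issue III —
At Stage III.1 the petitioner must meet the balance of probabilities (weight is at least 53): on (j) the weight is 53 (the respondent's 28 is given no effect), which does reach 53, so (j) meets the standard; on (k) the weight is 54, which does reach 53, so (k) meets the standard.
  All elements met. The burden passes to the respondent.
At Stage III.2 the respondent must meet any credible evidence (weight is at least 16): on (l) the weight is 14 (the petitioner's 32 is given no effect), which does not reach 16, so (l) does not meet the standard; on (m) the weight is 13 (the petitioner's 53 is given no effect), which does not reach 16, so (m) does not meet the standard.
  The respondent does not carry Stage III.2.
So the petitioner prevails on this issue.
Per-issue: Issue I → petitioner; Issue II → petitioner; Issue III → petitioner. The petitioner must prevail on every issue; overall, the petitioner prevails.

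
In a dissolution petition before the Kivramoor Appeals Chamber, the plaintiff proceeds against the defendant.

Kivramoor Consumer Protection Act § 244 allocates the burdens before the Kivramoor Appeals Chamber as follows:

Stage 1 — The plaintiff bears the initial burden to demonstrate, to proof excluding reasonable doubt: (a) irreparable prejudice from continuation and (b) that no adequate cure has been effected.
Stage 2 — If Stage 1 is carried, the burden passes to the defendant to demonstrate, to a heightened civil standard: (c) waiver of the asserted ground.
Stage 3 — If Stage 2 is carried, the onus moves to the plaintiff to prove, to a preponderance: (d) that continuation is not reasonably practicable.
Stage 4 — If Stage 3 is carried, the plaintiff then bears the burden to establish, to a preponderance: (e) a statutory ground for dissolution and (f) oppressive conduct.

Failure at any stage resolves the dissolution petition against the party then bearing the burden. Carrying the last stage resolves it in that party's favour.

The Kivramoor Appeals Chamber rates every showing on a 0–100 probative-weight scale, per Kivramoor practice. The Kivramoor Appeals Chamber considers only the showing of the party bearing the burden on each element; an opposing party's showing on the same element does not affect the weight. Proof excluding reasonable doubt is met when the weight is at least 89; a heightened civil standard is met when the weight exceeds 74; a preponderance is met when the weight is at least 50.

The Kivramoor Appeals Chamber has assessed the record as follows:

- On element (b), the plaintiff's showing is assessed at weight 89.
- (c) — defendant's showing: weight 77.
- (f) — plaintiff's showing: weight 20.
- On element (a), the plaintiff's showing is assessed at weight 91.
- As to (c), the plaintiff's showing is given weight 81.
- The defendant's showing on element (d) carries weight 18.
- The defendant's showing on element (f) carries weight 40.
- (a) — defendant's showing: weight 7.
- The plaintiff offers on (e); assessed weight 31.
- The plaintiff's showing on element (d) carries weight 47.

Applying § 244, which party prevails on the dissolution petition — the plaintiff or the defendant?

At Stage 1 the plaintiff must meet proof excluding reasonable doubt (weight is at least 89): on (a) the weight is 91 (the defendant's 7 is given no effect), which does reach 89, so (a) meets the standard; on (b) the weight is 89, ≥ 89, so (b) meets the standard.
  All elements met. The burden passes to the defendant.
At Stage 2 the defendant must meet a heightened civil standard (weight exceeds 74): on (c) the weight is 77 (the plaintiff's 81 is given no effect), > 74, so (c) meets the standard.
  Stage 2 carried; the burden shifts to the plaintiff.
At Stage 3 the plaintiff must meet a preponderance (weight is at least 50): on (d) the weight is 47 (the defendant's 18 is given no effect), < 50, so (d) does not meet the standard.
  Not every element is met, so the plaintiff fails to carry Stage 3.
The defendant prevails.

defendant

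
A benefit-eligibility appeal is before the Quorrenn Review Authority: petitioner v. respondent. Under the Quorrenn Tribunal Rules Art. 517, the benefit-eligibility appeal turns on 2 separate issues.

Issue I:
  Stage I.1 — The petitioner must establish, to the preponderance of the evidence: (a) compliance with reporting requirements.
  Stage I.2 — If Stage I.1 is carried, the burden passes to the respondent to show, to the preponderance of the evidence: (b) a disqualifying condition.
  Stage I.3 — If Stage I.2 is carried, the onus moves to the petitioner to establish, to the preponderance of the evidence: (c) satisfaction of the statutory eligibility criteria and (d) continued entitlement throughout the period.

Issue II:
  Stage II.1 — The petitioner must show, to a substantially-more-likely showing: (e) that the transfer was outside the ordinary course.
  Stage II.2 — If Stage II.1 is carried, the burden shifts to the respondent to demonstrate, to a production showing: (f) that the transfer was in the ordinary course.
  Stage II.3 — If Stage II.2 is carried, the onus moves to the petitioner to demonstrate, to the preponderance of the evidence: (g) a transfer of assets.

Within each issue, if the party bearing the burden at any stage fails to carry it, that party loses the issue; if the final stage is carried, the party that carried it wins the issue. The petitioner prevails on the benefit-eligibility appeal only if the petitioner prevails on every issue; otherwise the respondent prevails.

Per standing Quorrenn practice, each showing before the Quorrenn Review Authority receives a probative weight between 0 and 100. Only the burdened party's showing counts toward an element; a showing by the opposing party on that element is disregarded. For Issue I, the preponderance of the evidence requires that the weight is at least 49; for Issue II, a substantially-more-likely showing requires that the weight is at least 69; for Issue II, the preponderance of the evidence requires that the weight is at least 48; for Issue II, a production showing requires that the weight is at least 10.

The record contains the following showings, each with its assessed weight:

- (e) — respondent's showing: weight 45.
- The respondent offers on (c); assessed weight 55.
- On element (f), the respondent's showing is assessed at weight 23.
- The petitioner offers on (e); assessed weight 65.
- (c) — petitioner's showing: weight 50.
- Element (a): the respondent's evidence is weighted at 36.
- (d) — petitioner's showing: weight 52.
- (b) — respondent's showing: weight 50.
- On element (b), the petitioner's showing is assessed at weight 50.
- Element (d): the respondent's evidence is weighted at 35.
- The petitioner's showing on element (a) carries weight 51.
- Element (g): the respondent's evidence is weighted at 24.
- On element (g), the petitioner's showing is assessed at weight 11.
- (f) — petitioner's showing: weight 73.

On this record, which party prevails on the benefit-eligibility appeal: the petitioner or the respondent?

— Issue I —
Stage I.1 (petitioner, the preponderance of the evidence, weight is at least 49): (a) 51 (respondent's 36 disregarded) ≥ 49 — meets.
  Stage I.1 carried; the burden shifts to the respondent.
Stage I.2 (respondent, the preponderance of the evidence, weight is at least 49): (b) 50 (petitioner's 50 disregarded) ≥ 49 — meets.
  Stage I.2 carried; the burden shifts to the petitioner.
Stage I.3 (petitioner, the preponderance of the evidence, weight is at least 49): (c) 50 (respondent's 55 disregarded) ≥ 49 — meets; (d) 52 (respondent's 35 disregarded) ≥ 49 — meets.
  All elements met at the final stage.
Every stage carried; the petitioner prevails on this issue.
— Issue II —
Stage II.1 (petitioner, a substantially-more-likely showing, weight is at least 69): (e) 65 (respondent's 45 disregarded) < 69 — fails.
  The petitioner does not carry Stage II.1.
The analysis ends at Stage II.1; the respondent prevails on this issue.
Per-issue: Issue I → petitioner; Issue II → respondent. The petitioner must prevail on every issue; overall, the respondent prevails.

respondent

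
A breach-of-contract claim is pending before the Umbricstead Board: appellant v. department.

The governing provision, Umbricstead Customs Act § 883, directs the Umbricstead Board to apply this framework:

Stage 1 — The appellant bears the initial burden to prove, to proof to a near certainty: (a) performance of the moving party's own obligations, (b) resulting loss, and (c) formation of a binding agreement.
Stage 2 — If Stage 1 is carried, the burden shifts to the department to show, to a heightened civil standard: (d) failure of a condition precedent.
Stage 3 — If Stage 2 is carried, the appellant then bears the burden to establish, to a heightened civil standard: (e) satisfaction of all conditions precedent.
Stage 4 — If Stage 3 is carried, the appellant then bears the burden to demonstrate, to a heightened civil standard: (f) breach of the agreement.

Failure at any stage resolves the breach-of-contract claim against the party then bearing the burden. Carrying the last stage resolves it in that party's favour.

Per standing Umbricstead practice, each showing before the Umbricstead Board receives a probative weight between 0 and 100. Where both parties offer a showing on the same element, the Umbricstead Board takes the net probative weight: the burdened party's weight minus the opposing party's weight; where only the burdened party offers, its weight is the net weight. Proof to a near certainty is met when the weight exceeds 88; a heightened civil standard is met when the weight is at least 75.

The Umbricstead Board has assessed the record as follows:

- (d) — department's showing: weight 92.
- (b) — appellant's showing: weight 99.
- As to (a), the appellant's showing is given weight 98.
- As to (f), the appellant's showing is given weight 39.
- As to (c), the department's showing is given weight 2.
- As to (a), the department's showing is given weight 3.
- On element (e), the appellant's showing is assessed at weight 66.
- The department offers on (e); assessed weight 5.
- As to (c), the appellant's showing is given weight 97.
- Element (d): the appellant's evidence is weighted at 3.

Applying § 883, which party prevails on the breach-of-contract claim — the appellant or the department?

At Stage 1 the appellant must meet proof to a near certainty (weight exceeds 88): on (a) the weight is 98 less the opposing 3 gives net 95, > 88, so (a) meets the standard; on (b) the weight is 99, which does exceed 88, so (b) meets the standard; on (c) the weight is 97 less the opposing 2 gives net 95, > 88, so (c) meets the standard.
  Stage 1 carried; the burden shifts to the department.
At Stage 2 the department must meet a heightened civil standard (weight is at least 75): on (d) the weight is 92 less the opposing 3 gives net 89, which does reach 75, so (d) meets the standard.
  All elements met. The burden passes to the appellant.
At Stage 3 the appellant must meet a heightened civil standard (weight is at least 75): on (e) the weight is 66 less the opposing 5 gives net 61, which does not reach 75, so (e) does not meet the standard.
  Stage 3 not carried; the appellant fails its burden.
The analysis ends at Stage 3; the department prevails.

department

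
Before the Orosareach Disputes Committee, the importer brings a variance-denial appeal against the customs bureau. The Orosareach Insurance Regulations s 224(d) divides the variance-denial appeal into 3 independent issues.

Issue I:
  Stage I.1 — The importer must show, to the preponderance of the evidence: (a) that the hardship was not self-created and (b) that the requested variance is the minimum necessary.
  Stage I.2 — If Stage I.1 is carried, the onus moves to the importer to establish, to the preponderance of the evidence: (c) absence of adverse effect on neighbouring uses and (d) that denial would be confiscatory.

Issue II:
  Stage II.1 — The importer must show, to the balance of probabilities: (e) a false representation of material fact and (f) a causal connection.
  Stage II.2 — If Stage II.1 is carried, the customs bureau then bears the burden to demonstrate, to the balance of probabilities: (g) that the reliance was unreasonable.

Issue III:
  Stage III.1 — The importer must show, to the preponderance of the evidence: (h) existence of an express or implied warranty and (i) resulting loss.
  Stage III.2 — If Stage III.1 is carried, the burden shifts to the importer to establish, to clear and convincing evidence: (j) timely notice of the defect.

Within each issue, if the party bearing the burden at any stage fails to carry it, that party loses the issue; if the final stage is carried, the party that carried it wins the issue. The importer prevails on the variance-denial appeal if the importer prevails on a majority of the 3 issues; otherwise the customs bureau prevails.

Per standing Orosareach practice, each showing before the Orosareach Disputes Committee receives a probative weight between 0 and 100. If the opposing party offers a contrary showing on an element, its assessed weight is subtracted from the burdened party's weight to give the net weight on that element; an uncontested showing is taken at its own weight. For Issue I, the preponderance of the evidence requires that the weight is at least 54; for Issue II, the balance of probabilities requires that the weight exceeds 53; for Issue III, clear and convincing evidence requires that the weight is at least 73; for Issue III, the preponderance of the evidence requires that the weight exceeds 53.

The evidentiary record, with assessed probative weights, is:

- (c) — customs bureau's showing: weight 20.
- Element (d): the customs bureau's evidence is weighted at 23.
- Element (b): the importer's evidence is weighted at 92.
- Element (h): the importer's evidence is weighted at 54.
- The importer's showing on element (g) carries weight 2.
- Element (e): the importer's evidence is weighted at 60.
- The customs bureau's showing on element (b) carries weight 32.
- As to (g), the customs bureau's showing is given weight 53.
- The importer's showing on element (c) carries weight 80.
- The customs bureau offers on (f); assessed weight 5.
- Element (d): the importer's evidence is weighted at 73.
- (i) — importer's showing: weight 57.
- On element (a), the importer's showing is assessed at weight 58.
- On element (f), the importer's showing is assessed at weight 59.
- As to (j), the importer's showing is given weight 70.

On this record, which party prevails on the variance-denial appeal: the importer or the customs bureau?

— Issue I —
Stage I.1 (importer, the preponderance of the evidence, weight is at least 54): (a) 58 ≥ 54 — meets; (b) net 92−32=60 ≥ 54 — meets.
  Stage I.1 carried; the burden remains with the importer.
Stage I.2 (importer, the preponderance of the evidence, weight is at least 54): (c) net 80−20=60 ≥ 54 — meets; (d) net 73−23=50 < 54 — fails.
  Stage I.2 not carried; the importer fails its burden.
The analysis ends at Stage I.2; the customs bureau prevails on this issue.
— Issue II —
Stage II.1 (importer, the balance of probabilities, weight exceeds 53): (e) 60 > 53 — meets; (f) net 59−5=54 > 53 — meets.
  Stage II.1 is satisfied; the onus moves to the customs bureau.
Stage II.2 (customs bureau, the balance of probabilities, weight exceeds 53): (g) net 53−2=51 ≤ 53 — fails.
  Not every element is met, so the customs bureau fails to carry Stage II.2.
So the importer prevails on this issue.
— Issue III —
Stage III.1 (importer, the preponderance of the evidence, weight exceeds 53): (h) 54 > 53 — meets; (i) 57 > 53 — meets.
  All elements met. The importer retains the burden for Stage III.2.
Stage III.2 (importer, clear and convincing evidence, weight is at least 73): (j) 70 < 73 — fails.
  Not every element is met, so the importer fails to carry Stage III.2.
So the customs bureau prevails on this issue.
Per-issue: Issue I → customs bureau; Issue II → importer; Issue III → customs bureau. The importer must prevail on a majority of issues; overall, the customs bureau prevails.

customs bureau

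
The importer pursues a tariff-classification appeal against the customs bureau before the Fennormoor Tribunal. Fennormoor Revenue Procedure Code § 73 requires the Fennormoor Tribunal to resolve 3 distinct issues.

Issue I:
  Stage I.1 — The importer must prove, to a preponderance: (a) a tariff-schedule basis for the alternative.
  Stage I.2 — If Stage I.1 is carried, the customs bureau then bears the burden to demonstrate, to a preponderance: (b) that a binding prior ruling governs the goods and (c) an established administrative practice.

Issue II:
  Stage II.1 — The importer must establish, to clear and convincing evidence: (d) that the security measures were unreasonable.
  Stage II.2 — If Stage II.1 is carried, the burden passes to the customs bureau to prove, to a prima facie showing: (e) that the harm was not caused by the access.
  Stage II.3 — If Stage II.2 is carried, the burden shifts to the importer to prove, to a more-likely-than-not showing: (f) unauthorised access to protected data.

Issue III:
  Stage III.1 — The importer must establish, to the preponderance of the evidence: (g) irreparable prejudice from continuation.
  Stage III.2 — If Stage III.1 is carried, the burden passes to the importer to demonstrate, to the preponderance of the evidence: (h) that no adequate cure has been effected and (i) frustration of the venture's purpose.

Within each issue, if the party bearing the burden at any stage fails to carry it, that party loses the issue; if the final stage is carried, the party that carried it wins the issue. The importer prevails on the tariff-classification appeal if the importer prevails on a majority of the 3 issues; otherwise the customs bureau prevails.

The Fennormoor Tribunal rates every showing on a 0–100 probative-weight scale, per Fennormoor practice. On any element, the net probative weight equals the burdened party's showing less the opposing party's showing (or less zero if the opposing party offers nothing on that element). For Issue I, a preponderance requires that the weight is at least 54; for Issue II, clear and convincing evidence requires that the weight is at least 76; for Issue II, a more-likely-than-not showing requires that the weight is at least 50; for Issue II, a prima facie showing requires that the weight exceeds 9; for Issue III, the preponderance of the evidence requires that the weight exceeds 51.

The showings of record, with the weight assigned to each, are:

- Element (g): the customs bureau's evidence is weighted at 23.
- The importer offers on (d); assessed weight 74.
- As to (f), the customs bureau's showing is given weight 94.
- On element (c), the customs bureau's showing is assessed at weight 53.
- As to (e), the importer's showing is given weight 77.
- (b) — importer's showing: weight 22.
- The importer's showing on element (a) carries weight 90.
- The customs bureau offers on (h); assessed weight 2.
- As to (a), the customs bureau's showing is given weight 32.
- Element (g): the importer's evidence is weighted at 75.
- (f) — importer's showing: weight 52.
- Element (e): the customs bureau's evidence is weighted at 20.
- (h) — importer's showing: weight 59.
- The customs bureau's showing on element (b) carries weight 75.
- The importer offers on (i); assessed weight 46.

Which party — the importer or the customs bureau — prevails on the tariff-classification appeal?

customs bureau

— Issue I —
At Stage I.1 the importer must meet a preponderance (weight is at least 54): on (a) the weight is 90 less the opposing 32 gives net 58, ≥ 54, so (a) meets the standard.
  Stage I.1 is satisfied; the onus moves to the customs bureau.
At Stage I.2 the customs bureau must meet a preponderance (weight is at least 54): on (b) the weight is 75 less the opposing 22 gives net 53, which does not reach 54, so (b) does not meet the standard; on (c) the weight is 53, < 54, so (c) does not meet the standard.
  The customs bureau does not carry Stage I.2.
So the importer prevails on this issue.
— Issue II —
Stage II.1 — burden on importer; standard: clear and convincing evidence (weight is at least 76).
    (d): 74 < 76 [not met]
  The importer does not carry Stage II.1.
So the customs bureau prevails on this issue.
— Issue III —
Stage III.1 — burden on importer; standard: the preponderance of the evidence (weight exceeds 51).
    (g): 75 − 23 = 52 > 51 [met]
  Stage III.1 carried; the burden remains with the importer.
Stage III.2 — burden on importer; standard: the preponderance of the evidence (weight exceeds 51).
    (h): 59 − 2 = 57 > 51 [met]
    (i): 46 ≤ 51 [not met]
  Not every element is met, so the importer fails to carry Stage III.2.
So the customs bureau prevails on this issue.
Per-issue: Issue I → importer; Issue II → customs bureau; Issue III → customs bureau. The importer must prevail on a majority of issues; overall, the customs bureau prevails.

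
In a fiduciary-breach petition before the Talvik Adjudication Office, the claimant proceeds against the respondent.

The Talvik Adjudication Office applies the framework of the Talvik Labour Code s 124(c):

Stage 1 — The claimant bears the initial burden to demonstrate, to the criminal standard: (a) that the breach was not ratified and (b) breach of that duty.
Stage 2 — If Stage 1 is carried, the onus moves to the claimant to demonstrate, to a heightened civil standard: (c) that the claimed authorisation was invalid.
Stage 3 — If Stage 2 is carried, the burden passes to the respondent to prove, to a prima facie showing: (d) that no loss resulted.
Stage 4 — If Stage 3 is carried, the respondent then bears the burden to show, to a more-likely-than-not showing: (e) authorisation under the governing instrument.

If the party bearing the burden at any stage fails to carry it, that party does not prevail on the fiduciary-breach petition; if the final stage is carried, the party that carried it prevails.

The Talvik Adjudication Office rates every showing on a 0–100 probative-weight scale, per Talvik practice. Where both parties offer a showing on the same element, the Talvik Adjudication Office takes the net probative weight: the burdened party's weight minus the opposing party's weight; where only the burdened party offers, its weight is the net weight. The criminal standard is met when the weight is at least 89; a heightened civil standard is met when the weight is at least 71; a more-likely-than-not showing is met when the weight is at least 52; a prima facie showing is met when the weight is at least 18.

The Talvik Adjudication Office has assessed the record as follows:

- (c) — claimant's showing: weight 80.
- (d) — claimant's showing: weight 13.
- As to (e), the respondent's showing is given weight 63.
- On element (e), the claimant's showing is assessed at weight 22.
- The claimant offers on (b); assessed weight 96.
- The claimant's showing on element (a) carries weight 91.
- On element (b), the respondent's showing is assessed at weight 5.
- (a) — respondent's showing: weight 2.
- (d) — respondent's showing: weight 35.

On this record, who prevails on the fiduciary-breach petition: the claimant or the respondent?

claimant

Stage 1 (claimant, the criminal standard, weight is at least 89): (a) net 91−2=89 ≥ 89 — meets; (b) net 96−5=91 ≥ 89 — meets.
  All elements met. The claimant retains the burden for Stage 2.
Stage 2 (claimant, a heightened civil standard, weight is at least 71): (c) 80 ≥ 71 — meets.
  Stage 2 carried; the burden shifts to the respondent.
Stage 3 (respondent, a prima facie showing, weight is at least 18): (d) net 35−13=22 ≥ 18 — meets.
  All elements met. The respondent retains the burden for Stage 4.
Stage 4 (respondent, a more-likely-than-not showing, weight is at least 52): (e) net 63−22=41 < 52 — fails.
  The respondent does not carry Stage 4.
The claimant prevails.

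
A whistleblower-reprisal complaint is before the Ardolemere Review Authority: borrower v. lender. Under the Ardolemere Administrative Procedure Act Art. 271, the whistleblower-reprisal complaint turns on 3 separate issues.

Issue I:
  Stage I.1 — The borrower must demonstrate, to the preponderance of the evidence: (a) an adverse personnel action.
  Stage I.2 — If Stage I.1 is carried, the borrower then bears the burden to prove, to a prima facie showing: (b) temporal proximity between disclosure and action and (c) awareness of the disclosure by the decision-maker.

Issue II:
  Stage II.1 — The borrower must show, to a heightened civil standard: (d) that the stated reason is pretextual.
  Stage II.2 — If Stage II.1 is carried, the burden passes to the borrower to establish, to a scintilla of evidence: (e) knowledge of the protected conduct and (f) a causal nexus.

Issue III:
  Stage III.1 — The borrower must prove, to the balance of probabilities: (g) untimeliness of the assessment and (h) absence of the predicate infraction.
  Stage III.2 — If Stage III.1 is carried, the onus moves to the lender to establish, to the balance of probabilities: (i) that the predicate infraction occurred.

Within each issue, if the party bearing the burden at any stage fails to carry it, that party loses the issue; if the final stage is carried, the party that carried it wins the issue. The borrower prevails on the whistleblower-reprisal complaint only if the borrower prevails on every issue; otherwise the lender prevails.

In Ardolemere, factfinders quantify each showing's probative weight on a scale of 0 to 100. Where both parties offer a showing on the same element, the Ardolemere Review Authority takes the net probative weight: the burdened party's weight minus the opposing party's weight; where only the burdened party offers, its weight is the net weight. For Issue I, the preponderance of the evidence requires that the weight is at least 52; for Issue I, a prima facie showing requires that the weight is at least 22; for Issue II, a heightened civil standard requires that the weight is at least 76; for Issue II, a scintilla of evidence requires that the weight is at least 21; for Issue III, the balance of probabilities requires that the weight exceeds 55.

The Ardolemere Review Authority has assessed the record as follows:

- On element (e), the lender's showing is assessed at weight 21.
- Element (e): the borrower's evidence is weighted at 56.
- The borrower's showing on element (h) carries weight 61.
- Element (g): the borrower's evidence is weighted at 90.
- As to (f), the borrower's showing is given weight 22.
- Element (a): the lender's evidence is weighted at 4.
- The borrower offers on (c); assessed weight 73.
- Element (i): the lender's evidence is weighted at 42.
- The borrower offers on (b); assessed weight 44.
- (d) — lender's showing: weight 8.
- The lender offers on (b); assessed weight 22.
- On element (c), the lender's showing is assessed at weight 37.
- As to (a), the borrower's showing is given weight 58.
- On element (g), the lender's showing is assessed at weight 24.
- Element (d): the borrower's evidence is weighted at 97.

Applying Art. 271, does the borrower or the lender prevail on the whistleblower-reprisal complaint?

— Issue I —
At Stage I.1 the borrower must meet the preponderance of the evidence (weight is at least 52): on (a) the weight is 58 less the opposing 4 gives net 54, ≥ 52, so (a) meets the standard.
  Stage I.1 carried; the burden remains with the borrower.
At Stage I.2 the borrower must meet a prima facie showing (weight is at least 22): on (b) the weight is 44 less the opposing 22 gives net 22, which does reach 22, so (b) meets the standard; on (c) the weight is 73 less the opposing 37 gives net 36, which does reach 22, so (c) meets the standard.
  All elements met at the final stage.
Every stage carried; the borrower prevails on this issue.
— Issue II —
Stage II.1 — burden on borrower; standard: a heightened civil standard (weight is at least 76).
    (d): 97 − 8 = 89 ≥ 76 [met]
  Stage II.1 is satisfied; the borrower continues to bear the burden.
Stage II.2 — burden on borrower; standard: a scintilla of evidence (weight is at least 21).
    (e): 56 − 21 = 35 ≥ 21 [met]
    (f): 22 ≥ 21 [met]
  Stage II.2 carried; the final stage is satisfied.
Every stage carried; the borrower prevails on this issue.
— Issue III —
At Stage III.1 the borrower must meet the balance of probabilities (weight exceeds 55): on (g) the weight is 90 less the opposing 24 gives net 66, which does exceed 55, so (g) meets the standard; on (h) the weight is 61, which does exceed 55, so (h) meets the standard.
  All elements met. The burden passes to the lender.
At Stage III.2 the lender must meet the balance of probabilities (weight exceeds 55): on (i) the weight is 42, which does not exceed 55, so (i) does not meet the standard.
  The lender does not carry Stage III.2.
The analysis ends at Stage III.2; the borrower prevails on this issue.
Per-issue: Issue I → borrower; Issue II → borrower; Issue III → borrower. The borrower must prevail on every issue; overall, the borrower prevails.

borrower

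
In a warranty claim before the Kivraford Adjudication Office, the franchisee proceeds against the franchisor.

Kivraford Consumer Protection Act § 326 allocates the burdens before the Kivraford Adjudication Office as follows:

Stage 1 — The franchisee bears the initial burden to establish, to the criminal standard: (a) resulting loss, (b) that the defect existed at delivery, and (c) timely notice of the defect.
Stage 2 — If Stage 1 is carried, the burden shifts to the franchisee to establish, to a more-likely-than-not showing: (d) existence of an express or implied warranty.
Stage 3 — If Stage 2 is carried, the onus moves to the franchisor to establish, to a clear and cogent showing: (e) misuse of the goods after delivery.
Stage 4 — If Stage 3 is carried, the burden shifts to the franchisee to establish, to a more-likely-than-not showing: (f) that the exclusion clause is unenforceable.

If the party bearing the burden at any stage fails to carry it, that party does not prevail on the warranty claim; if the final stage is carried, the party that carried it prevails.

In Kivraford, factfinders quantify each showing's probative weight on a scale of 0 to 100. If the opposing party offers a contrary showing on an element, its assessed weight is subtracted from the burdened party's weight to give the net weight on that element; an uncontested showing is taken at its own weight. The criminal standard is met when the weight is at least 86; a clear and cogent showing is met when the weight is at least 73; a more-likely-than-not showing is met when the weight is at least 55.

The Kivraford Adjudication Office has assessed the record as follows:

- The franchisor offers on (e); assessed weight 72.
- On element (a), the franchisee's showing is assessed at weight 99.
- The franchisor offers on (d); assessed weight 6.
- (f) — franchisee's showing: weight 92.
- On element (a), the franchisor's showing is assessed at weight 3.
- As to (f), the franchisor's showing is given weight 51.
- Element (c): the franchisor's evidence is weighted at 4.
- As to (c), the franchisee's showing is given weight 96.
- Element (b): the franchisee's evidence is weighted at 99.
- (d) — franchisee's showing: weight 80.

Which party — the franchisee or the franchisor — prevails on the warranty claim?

franchisee

Stage 1 (franchisee, the criminal standard, weight is at least 86): (a) net 99−3=96 ≥ 86 — meets; (b) 99 ≥ 86 — meets; (c) net 96−4=92 ≥ 86 — meets.
  Stage 1 is satisfied; the franchisee continues to bear the burden.
Stage 2 (franchisee, a more-likely-than-not showing, weight is at least 55): (d) net 80−6=74 ≥ 55 — meets.
  Stage 2 carried; the burden shifts to the franchisor.
Stage 3 (franchisor, a clear and cogent showing, weight is at least 73): (e) 72 < 73 — fails.
  Stage 3 not carried; the franchisor fails its burden.
The analysis ends at Stage 3; the franchisee prevails.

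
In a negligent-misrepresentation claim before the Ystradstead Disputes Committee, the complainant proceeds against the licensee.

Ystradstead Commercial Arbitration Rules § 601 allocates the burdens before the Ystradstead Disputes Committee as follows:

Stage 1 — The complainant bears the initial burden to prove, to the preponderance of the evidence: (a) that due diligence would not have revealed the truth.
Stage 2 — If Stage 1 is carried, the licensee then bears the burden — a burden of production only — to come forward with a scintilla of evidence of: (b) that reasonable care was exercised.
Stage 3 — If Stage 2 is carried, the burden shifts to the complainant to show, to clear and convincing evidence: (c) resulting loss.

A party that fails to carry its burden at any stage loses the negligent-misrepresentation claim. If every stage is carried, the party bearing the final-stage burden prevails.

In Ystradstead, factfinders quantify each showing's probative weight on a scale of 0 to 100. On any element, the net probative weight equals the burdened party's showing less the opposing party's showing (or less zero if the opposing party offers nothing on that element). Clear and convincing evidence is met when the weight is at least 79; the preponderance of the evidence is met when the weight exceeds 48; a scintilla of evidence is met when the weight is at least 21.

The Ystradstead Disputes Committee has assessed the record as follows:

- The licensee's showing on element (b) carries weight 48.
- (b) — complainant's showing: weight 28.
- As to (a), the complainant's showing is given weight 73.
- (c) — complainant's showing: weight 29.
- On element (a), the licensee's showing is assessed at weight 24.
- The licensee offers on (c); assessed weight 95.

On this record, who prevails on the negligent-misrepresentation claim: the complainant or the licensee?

complainant

At Stage 1 the complainant must meet the preponderance of the evidence (weight exceeds 48): on (a) the weight is 73 less the opposing 24 gives net 49, which does exceed 48, so (a) meets the standard.
  The complainant carries Stage 1; the licensee now bears the burden.
At Stage 2 the licensee must meet a scintilla of evidence (weight is at least 21): on (b) the weight is 48 less the opposing 28 gives net 20, which does not reach 21, so (b) does not meet the standard.
  Stage 2 not carried; the licensee fails its burden.
The complainant prevails.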